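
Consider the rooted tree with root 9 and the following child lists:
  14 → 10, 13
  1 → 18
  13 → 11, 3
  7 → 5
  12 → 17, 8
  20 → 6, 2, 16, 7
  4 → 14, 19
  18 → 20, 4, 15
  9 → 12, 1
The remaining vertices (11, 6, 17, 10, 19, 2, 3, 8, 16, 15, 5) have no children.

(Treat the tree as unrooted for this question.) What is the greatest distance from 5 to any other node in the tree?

7

Distances from 5 peak at 7, attained at 3 (17, 8, 11 also at distance 7).
5-7-20-18-4-14-13-3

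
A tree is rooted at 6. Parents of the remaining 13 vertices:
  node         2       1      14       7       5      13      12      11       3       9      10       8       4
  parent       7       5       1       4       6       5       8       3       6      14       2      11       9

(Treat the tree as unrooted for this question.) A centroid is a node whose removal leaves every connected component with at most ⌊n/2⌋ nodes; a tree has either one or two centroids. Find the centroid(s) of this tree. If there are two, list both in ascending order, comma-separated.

Removing 1 splits the tree into components of sizes 7, 6; the largest is 7 ≤ ⌊14/2⌋ = 7.
5 is adjacent to 1 and is also a centroid (the largest component after removing it is likewise 7).

1, 5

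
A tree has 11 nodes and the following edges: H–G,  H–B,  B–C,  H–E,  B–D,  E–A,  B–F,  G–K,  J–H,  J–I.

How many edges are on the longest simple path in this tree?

4

BFS from I reaches D last, at distance 4; BFS from D confirms no node is farther.
Path: I–J–H–B–D.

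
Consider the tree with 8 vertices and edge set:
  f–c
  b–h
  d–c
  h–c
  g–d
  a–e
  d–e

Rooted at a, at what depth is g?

Path from a to g: a → e → d → g, which has 3 edges.

3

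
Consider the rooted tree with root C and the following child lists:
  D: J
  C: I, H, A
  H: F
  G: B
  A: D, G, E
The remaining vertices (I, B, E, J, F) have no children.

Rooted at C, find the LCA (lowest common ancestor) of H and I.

C

H's ancestor chain is H, C and I's is I, C; they first meet at C.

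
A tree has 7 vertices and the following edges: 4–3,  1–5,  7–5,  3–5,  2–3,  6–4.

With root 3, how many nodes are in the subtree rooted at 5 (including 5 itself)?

3

5's subtree: {5, 7, 1}, size 3.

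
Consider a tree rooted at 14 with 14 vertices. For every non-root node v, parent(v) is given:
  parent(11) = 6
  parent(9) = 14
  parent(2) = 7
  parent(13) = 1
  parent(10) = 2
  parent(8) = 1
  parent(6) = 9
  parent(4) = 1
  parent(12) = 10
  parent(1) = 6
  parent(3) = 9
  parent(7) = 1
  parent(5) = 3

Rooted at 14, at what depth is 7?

4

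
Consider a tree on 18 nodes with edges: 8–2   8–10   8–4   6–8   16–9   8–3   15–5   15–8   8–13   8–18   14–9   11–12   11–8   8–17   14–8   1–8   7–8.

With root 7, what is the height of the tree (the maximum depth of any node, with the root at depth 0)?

A deepest node is 16, reached by 7 – 8 – 14 – 9 – 16.
That path has 4 edges, so the height is 4.

4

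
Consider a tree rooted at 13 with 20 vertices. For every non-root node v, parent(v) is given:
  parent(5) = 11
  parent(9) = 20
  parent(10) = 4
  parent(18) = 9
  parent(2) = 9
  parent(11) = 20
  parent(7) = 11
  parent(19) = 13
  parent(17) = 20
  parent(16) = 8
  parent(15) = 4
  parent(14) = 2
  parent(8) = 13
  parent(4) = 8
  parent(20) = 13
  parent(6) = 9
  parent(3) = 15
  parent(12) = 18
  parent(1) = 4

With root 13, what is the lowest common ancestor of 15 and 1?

Path 15→root: 15 4 8 13; path 1→root: 1 4 8 13.
First common node: 4.

4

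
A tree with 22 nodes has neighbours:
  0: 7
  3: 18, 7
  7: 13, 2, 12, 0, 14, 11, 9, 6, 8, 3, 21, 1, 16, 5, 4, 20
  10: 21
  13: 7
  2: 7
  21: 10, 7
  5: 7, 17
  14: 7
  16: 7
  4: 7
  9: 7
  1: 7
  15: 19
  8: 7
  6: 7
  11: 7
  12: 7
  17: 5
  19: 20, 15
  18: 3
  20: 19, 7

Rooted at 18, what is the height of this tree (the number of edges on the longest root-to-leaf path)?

15 sits deepest: 18-3-7-20-19-15 — 5 edges from the root.

5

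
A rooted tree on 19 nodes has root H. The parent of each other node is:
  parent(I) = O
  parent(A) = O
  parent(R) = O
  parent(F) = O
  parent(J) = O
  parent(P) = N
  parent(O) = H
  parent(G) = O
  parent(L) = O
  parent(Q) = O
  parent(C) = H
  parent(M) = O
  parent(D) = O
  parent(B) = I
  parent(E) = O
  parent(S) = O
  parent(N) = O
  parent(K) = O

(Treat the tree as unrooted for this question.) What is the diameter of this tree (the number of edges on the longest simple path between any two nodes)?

BFS from B reaches C last, at distance 4; BFS from C confirms no node is farther.
Path: B-I-O-H-C.

4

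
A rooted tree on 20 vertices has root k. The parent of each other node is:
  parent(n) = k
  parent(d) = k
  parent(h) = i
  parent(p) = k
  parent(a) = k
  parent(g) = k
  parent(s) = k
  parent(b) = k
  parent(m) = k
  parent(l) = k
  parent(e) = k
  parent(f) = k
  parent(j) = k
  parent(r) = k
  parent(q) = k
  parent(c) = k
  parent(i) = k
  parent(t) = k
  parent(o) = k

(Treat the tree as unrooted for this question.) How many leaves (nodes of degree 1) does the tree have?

18

Degree-1 nodes: a, b, c, d, e, f, g, h, j, l, m, n, o, p, q, r, s, t — 18 of them.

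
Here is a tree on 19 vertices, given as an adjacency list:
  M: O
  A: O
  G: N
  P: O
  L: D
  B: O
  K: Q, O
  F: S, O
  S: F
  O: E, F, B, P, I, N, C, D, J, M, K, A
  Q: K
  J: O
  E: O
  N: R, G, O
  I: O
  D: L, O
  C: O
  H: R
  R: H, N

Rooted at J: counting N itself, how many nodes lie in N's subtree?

4

Descendants of N (including itself): N, R, G, H. That's 4.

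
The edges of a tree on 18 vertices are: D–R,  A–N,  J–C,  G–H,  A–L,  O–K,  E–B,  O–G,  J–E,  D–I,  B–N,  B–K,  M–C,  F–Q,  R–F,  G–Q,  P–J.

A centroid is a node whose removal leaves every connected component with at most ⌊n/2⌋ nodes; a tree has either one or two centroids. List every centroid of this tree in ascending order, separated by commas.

If K is removed the pieces have sizes 9, 8, all ≤ ⌊18/2⌋ = 9.
Its neighbour B also leaves a largest component of size 9, so both are centroids.

B, K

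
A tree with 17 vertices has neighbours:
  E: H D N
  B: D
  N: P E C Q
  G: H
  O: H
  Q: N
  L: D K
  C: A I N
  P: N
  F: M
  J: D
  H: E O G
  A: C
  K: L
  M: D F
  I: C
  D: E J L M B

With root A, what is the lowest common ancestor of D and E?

Ancestors of D (toward the root): D, E, N, C, A.
Ancestors of E: E, N, C, A.
The deepest node appearing in both lists is E.

E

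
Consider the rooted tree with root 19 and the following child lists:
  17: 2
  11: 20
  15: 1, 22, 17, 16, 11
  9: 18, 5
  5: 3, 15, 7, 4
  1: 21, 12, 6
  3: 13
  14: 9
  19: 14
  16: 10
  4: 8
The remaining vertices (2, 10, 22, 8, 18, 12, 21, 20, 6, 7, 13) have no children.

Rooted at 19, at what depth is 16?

5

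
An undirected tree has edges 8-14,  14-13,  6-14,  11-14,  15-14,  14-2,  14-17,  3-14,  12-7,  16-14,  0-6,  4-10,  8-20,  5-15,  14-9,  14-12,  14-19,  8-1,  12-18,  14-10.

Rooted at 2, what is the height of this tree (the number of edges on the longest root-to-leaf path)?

A deepest node is 4, reached by 2-14-10-4.
That path has 3 edges, so the height is 3.

3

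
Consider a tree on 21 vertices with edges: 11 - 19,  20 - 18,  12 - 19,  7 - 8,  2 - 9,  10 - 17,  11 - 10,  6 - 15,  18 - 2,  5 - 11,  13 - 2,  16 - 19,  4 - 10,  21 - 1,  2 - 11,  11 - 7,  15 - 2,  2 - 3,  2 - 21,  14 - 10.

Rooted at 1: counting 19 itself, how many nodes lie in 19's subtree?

3

The subtree rooted at 19 contains: 19, 16, 12 — 3 nodes.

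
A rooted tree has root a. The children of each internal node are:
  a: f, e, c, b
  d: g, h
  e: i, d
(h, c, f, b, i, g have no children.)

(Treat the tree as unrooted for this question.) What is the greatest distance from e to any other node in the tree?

The node farthest from e is b (f, g, h, c also at distance 2), via e–a–b — 2 edges.

2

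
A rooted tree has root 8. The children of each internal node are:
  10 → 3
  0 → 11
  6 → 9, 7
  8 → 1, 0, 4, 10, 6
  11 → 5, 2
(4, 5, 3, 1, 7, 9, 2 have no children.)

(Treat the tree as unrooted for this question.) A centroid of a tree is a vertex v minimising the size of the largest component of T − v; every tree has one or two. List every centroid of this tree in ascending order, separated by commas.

Delete 8: the remaining components have sizes 4, 3, 2, 1, 1. Max 4 ≤ 6, so 8 is a centroid.
No neighbour of 8 does as well, so 8 is the unique centroid.

8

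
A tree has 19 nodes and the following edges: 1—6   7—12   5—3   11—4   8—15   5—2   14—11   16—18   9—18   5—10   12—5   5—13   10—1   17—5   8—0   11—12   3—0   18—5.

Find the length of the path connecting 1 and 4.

1 – 10 – 5 – 12 – 11 – 4: 5 edges.

5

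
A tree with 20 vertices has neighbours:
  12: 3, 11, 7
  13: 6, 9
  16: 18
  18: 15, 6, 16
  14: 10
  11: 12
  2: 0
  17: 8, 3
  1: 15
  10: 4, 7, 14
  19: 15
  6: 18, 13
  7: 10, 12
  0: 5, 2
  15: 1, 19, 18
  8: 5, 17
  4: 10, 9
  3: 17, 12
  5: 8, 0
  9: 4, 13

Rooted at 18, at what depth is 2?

13

Path from 18 to 2: 18–6–13–9–4–10–7–12–3–17–8–5–0–2, which has 13 edges.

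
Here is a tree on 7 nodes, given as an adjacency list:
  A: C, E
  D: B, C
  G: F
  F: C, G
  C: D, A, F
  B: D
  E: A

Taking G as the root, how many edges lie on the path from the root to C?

2

Path from G to C: G – F – C, which has 2 edges.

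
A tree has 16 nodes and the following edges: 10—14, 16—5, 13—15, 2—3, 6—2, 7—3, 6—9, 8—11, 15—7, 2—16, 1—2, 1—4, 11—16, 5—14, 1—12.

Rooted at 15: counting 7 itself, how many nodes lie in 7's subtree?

The subtree rooted at 7 contains: 7, 3, 2, 6, 1, 16, 9, 4, 12, 5, 11, 14, 8, 10 — 14 nodes.

14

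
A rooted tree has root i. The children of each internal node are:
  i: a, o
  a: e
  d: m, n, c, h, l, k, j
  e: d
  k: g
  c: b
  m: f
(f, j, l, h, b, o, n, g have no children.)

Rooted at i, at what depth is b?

5

Climbing from b to the root: b–c–d–e–a–i. That's 5 steps.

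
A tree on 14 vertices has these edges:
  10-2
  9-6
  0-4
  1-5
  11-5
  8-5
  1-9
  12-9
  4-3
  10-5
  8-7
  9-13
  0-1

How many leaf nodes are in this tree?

7

Degree-1 nodes: 2, 3, 6, 7, 11, 12, 13 — 7 of them.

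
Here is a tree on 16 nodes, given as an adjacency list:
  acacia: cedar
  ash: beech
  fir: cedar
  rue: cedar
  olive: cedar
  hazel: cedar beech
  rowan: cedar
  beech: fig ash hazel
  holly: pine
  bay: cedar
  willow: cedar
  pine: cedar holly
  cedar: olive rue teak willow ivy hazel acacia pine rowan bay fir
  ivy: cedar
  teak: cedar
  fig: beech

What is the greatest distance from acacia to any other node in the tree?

4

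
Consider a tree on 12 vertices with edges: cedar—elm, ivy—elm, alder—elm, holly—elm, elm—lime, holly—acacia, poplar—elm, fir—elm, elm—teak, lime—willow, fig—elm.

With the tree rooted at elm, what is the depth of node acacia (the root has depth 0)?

2

Path from elm to acacia: elm–holly–acacia, which has 2 edges.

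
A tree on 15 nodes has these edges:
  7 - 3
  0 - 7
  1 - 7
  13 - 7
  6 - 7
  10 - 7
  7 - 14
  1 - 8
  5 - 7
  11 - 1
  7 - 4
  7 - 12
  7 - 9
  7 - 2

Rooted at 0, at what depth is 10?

2

Climbing from 10 to the root: 10 – 7 – 0. That's 2 steps.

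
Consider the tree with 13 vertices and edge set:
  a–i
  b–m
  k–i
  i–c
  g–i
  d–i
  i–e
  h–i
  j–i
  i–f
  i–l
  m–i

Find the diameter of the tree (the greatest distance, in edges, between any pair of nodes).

3

Starting from b, a farthest node is g at distance 3.
One longest path: b – m – i – g.
So the diameter is 3.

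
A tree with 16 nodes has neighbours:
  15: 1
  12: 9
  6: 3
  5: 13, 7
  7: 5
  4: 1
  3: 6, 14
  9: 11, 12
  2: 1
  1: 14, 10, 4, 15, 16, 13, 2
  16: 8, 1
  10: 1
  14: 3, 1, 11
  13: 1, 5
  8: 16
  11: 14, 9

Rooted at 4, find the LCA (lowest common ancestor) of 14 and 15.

Path 14→root: 14 1 4; path 15→root: 15 1 4.
First common node: 1.

1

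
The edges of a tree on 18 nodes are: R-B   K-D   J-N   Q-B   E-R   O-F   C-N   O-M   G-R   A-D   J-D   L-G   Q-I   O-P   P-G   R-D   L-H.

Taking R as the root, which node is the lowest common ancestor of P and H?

G

P's ancestor chain is P, G, R and H's is H, L, G, R; they first meet at G.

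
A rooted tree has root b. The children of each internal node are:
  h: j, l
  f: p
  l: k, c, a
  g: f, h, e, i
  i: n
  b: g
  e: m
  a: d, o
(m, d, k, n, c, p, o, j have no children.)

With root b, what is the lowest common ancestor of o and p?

o's ancestor chain is o, a, l, h, g, b and p's is p, f, g, b; they first meet at g.

g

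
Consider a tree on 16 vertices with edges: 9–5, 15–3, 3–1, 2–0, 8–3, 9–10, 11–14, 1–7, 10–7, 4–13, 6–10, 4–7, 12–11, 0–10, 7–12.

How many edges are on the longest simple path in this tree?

6

A longest path is 5–9–10–7–12–11–14, with 6 edges.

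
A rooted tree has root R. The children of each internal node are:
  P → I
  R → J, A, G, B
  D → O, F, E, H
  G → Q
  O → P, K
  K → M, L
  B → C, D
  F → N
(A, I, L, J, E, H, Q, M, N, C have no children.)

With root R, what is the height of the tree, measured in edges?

5

L sits deepest: R → B → D → O → K → L — 5 edges from the root.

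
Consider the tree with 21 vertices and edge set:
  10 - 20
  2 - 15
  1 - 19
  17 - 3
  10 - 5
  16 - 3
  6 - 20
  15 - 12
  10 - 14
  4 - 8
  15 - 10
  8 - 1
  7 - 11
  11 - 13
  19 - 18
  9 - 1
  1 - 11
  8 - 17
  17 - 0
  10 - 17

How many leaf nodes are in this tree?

12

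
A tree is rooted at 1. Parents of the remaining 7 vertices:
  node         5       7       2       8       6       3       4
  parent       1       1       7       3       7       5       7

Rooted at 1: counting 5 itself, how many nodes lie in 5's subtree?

The subtree rooted at 5 contains: 5, 3, 8 — 3 nodes.

3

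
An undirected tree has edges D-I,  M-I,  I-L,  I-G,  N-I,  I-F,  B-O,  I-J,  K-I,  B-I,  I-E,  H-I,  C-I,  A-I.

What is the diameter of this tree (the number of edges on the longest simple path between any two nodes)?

3

A longest path is O – B – I – F, with 3 edges.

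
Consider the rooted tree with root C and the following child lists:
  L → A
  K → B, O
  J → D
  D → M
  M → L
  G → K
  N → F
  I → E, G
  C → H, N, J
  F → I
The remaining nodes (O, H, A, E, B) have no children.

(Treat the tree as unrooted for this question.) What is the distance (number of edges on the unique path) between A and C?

5

A–L–M–D–J–C: 5 edges.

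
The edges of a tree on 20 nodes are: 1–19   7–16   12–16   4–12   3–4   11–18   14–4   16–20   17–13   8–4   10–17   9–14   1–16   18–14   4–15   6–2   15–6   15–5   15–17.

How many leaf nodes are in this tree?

11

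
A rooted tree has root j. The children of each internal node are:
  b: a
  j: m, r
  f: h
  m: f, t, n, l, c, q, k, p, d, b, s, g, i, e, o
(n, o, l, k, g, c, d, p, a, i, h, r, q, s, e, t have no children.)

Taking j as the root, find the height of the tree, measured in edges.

The longest root-to-leaf path is j-m-f-h (3 edges).

3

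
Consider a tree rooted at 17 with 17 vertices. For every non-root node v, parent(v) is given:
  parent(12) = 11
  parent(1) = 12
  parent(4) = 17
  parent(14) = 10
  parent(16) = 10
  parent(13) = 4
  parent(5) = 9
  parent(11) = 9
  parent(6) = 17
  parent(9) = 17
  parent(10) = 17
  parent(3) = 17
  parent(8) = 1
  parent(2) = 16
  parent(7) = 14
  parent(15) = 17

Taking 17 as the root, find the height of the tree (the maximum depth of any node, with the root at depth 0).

5

A deepest node is 8, reached by 17-9-11-12-1-8.
That path has 5 edges, so the height is 5.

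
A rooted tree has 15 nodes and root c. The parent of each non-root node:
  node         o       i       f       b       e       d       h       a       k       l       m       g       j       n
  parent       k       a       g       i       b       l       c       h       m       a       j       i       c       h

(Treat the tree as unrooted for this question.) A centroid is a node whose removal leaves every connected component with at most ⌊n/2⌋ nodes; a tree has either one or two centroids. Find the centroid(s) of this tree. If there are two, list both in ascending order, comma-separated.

a

If a is removed the pieces have sizes 7, 5, 2, all ≤ ⌊15/2⌋ = 7.
No neighbour of a does as well, so a is the unique centroid.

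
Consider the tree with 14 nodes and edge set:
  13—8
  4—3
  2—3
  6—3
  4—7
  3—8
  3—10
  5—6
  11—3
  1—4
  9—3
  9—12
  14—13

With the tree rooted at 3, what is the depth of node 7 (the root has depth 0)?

Climbing from 7 to the root: 7–4–3. That's 2 steps.

2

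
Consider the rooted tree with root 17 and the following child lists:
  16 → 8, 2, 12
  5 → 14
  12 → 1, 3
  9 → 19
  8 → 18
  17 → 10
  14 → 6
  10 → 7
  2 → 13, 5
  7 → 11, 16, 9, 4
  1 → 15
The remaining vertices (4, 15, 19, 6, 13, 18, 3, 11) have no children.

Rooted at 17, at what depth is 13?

5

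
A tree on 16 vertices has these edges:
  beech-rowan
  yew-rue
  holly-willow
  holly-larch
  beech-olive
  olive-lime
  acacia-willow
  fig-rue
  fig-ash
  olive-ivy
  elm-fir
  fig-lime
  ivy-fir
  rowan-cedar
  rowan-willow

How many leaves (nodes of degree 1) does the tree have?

6

The leaves are acacia, ash, cedar, elm, larch, yew.
That is 6 leaves.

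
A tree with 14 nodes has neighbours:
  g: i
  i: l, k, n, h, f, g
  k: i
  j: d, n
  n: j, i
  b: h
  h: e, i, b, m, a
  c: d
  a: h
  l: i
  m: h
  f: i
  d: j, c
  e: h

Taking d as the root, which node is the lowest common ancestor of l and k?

l's ancestor chain is l, i, n, j, d and k's is k, i, n, j, d; they first meet at i.

i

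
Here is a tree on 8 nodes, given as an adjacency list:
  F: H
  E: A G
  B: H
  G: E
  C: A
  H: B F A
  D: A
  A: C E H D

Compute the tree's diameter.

4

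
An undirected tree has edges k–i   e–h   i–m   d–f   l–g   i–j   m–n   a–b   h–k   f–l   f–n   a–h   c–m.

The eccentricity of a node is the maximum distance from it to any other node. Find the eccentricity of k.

6

A farthest node from k is g.
The path k – i – m – n – f – l – g has 6 edges.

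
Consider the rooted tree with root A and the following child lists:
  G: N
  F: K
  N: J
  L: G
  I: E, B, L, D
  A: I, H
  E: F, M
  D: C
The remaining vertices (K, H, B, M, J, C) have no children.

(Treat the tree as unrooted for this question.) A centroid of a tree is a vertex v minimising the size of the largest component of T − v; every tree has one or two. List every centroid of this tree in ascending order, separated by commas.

Delete I: the remaining components have sizes 4, 4, 2, 2, 1. Max 4 ≤ 7, so I is a centroid.
No neighbour of I does as well, so I is the unique centroid.

I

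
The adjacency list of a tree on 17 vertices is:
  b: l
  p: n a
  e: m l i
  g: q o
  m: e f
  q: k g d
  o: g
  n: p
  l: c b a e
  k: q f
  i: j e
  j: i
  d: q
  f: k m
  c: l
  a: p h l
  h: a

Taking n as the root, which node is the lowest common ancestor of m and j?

m's ancestor chain is m, e, l, a, p, n and j's is j, i, e, l, a, p, n; they first meet at e.

e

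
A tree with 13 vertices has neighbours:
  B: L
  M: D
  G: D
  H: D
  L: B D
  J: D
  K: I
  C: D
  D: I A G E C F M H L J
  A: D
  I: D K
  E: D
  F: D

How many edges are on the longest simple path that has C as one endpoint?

A farthest node from C is K (B also at distance 3).
The path C – D – I – K has 3 edges.

3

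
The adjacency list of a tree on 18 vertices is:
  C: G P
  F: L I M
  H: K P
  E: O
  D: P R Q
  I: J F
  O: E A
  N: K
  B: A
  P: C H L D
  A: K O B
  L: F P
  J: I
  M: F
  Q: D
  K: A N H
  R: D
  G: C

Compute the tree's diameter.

9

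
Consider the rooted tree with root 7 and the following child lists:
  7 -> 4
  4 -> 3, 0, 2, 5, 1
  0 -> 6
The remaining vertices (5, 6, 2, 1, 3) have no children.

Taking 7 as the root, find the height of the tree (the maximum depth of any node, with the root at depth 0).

3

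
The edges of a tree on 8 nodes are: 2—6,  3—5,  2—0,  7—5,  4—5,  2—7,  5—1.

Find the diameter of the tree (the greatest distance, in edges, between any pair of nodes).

4

Starting from 1, a farthest node is 0 at distance 4.
One longest path: 1 – 5 – 7 – 2 – 0.
So the diameter is 4.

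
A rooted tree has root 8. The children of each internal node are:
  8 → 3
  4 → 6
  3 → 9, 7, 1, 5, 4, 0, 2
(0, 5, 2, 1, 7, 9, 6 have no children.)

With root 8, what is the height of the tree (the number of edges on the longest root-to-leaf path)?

3

The longest root-to-leaf path is 8 – 3 – 4 – 6 (3 edges).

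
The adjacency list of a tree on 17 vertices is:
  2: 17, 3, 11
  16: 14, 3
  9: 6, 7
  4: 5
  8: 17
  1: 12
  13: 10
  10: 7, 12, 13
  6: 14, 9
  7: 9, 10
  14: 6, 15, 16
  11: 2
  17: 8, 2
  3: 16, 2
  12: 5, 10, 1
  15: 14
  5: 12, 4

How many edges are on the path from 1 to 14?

6

The path is 1 – 12 – 10 – 7 – 9 – 6 – 14, which has 6 edges.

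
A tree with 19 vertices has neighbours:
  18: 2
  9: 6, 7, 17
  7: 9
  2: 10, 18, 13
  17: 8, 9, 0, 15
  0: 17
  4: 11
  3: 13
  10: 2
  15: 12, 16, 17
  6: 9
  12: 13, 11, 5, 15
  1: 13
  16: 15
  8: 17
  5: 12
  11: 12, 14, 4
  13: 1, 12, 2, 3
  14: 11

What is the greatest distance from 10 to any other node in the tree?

7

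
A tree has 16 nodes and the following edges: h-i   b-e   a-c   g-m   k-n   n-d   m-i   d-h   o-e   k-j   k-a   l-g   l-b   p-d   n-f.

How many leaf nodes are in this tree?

Exactly 5 nodes have a single neighbour: c, f, j, o, p.

5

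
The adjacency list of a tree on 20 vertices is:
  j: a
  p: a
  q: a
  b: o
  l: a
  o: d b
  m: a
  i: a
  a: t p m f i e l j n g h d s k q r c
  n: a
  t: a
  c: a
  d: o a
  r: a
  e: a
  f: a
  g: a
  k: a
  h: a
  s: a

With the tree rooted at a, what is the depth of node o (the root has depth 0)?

2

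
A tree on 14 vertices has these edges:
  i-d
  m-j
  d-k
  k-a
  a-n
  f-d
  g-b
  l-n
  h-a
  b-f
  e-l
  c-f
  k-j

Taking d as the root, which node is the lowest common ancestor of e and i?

e's ancestor chain is e, l, n, a, k, d and i's is i, d; they first meet at d.

d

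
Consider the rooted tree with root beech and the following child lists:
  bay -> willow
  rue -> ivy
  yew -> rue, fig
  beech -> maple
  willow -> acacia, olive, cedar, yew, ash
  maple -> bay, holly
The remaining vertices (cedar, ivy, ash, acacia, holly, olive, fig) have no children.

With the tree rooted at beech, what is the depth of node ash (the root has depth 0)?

4

Climbing from ash to the root: ash → willow → bay → maple → beech. That's 4 steps.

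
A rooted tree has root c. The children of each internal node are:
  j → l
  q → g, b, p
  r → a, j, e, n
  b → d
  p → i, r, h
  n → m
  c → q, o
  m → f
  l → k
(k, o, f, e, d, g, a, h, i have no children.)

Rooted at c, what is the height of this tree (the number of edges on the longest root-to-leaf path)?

6

k sits deepest: c – q – p – r – j – l – k — 6 edges from the root.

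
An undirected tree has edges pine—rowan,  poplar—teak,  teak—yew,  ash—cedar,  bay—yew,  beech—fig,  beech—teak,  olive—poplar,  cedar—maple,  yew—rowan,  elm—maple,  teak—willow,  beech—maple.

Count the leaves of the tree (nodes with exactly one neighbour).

Exactly 7 nodes have a single neighbour: ash, bay, elm, fig, olive, pine, willow.

7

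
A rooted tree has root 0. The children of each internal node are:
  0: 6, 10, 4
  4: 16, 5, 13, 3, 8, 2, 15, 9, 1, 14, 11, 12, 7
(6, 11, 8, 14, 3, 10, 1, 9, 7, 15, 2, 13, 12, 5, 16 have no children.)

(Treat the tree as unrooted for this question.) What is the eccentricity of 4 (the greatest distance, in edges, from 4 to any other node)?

Distances from 4 peak at 2, attained at 6 (10 also at distance 2).
4-0-6

2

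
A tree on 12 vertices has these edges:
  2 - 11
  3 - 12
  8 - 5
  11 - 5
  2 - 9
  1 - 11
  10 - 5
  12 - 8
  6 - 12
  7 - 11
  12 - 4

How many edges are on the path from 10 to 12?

3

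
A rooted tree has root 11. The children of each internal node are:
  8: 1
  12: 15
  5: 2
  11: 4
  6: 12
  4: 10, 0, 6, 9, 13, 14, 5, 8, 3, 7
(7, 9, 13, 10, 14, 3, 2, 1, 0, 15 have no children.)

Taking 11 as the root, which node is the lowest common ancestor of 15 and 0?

4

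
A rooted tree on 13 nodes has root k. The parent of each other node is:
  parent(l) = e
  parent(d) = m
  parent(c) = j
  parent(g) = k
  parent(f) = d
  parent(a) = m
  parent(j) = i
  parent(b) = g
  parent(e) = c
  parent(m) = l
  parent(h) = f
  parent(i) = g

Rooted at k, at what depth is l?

6

Path from k to l: k → g → i → j → c → e → l, which has 6 edges.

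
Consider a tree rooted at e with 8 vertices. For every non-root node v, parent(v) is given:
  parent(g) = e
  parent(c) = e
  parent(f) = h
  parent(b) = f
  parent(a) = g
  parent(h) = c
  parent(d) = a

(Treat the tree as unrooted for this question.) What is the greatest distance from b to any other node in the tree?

7

The node farthest from b is d, via b-f-h-c-e-g-a-d — 7 edges.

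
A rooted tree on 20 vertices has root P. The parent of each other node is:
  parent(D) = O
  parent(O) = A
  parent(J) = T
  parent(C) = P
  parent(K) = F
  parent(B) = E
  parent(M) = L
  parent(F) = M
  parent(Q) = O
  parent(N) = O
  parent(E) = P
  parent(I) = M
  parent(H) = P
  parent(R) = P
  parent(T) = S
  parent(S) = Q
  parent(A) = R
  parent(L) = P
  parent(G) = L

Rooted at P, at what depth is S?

Climbing from S to the root: S–Q–O–A–R–P. That's 5 steps.

5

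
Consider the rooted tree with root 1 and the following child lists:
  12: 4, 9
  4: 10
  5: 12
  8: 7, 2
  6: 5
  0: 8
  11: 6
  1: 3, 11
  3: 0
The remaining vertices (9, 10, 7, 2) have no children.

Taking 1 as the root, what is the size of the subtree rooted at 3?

5

Descendants of 3 (including itself): 3, 0, 8, 7, 2. That's 5.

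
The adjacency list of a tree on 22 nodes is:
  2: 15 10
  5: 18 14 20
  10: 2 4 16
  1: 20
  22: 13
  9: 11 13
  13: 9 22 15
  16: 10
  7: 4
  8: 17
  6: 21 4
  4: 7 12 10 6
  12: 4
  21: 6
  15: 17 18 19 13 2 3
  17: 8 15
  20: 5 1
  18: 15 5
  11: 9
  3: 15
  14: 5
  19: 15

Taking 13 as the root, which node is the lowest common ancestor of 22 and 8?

13

22's ancestor chain is 22, 13 and 8's is 8, 17, 15, 13; they first meet at 13.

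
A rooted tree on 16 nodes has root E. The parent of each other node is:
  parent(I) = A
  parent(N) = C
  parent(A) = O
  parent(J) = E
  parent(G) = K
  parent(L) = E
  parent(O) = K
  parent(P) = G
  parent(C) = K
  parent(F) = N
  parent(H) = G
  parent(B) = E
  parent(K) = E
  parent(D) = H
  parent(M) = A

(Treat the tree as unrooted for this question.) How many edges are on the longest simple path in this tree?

BFS from M reaches D last, at distance 6; BFS from D confirms no node is farther.
Path: M–A–O–K–G–H–D.

6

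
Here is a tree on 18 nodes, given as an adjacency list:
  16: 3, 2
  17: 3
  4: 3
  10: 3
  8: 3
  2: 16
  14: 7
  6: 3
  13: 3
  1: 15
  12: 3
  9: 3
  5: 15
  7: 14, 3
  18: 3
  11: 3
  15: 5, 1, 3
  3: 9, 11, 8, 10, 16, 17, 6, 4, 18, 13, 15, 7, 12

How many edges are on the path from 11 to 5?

3

The path is 11 - 3 - 15 - 5, which has 3 edges.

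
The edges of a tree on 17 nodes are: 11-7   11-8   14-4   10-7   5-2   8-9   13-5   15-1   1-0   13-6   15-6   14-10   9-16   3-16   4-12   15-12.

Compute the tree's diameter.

14

BFS from 3 reaches 2 last, at distance 14; BFS from 2 confirms no node is farther.
Path: 3-16-9-8-11-7-10-14-4-12-15-6-13-5-2.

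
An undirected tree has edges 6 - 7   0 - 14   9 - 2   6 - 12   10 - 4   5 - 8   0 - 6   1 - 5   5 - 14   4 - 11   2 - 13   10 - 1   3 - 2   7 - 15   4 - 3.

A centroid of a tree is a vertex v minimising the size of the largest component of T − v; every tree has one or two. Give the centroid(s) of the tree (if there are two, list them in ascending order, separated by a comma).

1, 5

If 5 is removed the pieces have sizes 8, 6, 1, all ≤ ⌊16/2⌋ = 8.
Its neighbour 1 also leaves a largest component of size 8, so both are centroids.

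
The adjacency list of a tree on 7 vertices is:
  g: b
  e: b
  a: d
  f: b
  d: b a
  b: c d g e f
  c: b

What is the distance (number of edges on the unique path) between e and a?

Walking from e: e–b–d–a. Length 3.

3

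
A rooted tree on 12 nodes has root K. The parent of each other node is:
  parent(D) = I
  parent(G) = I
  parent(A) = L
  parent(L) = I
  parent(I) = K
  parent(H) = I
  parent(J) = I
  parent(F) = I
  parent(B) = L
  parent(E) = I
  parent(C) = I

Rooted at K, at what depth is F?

Climbing from F to the root: F → I → K. That's 2 steps.

2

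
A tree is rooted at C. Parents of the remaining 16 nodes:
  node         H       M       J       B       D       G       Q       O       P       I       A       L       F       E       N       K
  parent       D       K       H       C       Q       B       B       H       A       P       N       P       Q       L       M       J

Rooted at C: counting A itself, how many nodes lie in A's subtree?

5

The subtree rooted at A contains: A, P, L, I, E — 5 nodes.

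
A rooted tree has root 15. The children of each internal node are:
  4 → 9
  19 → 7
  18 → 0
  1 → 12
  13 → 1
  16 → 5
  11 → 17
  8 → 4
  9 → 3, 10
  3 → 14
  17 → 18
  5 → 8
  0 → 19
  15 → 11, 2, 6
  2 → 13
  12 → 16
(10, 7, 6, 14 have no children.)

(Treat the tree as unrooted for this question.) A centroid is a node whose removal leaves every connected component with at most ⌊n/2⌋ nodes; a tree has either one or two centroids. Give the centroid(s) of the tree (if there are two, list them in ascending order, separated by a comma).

1, 13

Removing 13 splits the tree into components of sizes 10, 9; the largest is 10 ≤ ⌊20/2⌋ = 10.
1 is adjacent to 13 and is also a centroid (the largest component after removing it is likewise 10).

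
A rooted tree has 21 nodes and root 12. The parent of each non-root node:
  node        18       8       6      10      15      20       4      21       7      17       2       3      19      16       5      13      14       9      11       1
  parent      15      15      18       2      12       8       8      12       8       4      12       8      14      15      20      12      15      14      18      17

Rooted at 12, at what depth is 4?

3

Path from 12 to 4: 12–15–8–4, which has 3 edges.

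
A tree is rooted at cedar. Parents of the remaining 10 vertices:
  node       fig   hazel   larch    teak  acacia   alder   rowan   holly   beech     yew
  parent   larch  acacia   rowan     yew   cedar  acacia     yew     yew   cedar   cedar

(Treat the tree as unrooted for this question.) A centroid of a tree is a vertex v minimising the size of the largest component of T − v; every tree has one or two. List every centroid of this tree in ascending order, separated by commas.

yew

Delete yew: the remaining components have sizes 5, 3, 1, 1. Max 5 ≤ 5, so yew is a centroid.
No neighbour of yew does as well, so yew is the unique centroid.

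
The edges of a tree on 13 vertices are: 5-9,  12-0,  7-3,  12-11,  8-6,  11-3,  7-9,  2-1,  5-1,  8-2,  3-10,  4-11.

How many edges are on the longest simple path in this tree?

10

A longest path is 0 – 12 – 11 – 3 – 7 – 9 – 5 – 1 – 2 – 8 – 6, with 10 edges.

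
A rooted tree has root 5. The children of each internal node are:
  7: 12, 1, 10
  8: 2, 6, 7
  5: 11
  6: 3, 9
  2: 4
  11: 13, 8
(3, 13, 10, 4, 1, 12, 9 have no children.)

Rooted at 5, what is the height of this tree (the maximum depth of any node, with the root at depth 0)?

4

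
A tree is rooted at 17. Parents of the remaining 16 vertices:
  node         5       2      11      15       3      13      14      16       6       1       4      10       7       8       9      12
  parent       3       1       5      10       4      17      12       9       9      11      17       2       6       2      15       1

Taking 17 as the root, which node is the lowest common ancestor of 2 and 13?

Ancestors of 2 (toward the root): 2, 1, 11, 5, 3, 4, 17.
Ancestors of 13: 13, 17.
The deepest node appearing in both lists is 17.

17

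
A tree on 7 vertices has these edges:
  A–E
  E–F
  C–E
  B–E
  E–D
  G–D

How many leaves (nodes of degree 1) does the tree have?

5

The leaves are A, B, C, F, G.
That is 5 leaves.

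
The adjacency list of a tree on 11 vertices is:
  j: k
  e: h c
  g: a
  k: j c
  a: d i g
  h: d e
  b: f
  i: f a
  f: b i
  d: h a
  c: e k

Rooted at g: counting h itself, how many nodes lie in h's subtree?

The subtree rooted at h contains: h, e, c, k, j — 5 nodes.

5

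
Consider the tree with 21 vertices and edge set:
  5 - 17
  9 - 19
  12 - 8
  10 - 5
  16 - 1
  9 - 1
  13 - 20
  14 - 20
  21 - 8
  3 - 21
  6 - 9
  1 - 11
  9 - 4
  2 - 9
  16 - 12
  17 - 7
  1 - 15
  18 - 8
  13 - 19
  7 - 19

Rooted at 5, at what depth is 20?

5

Path from 5 to 20: 5 → 17 → 7 → 19 → 13 → 20, which has 5 edges.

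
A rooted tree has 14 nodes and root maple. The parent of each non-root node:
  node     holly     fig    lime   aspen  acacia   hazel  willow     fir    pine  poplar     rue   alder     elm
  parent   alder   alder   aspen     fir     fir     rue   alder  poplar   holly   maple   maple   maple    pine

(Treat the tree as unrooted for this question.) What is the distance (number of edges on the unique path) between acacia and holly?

Walking from acacia: acacia – fir – poplar – maple – alder – holly. Length 5.

5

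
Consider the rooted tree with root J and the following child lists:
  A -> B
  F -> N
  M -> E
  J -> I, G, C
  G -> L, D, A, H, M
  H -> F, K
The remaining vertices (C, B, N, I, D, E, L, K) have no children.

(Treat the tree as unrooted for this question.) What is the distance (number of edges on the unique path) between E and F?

The path is E – M – G – H – F, which has 4 edges.

4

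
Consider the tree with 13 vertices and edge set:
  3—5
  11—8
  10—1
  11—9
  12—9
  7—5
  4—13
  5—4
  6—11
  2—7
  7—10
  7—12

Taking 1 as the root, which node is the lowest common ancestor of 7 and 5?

Path 7→root: 7 10 1; path 5→root: 5 7 10 1.
First common node: 7.

7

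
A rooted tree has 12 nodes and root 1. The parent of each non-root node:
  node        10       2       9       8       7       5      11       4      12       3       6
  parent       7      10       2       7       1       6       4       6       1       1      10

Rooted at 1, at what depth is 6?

3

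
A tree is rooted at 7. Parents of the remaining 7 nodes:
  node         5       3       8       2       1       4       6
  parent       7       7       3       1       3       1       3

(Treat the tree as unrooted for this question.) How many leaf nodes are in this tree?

5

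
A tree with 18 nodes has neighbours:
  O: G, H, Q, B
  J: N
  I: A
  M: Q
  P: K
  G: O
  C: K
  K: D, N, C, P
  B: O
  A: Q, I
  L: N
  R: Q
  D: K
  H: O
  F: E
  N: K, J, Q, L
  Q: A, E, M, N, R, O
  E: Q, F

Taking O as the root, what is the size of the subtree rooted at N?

7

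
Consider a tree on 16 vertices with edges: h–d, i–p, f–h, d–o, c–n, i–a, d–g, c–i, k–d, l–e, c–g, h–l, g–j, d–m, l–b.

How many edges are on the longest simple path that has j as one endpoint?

5

Distances from j peak at 5, attained at e (b also at distance 5).
j–g–d–h–l–e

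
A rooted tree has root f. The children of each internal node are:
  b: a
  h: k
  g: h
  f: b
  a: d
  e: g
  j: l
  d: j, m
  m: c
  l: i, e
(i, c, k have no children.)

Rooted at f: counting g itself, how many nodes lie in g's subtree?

3

Descendants of g (including itself): g, h, k. That's 3.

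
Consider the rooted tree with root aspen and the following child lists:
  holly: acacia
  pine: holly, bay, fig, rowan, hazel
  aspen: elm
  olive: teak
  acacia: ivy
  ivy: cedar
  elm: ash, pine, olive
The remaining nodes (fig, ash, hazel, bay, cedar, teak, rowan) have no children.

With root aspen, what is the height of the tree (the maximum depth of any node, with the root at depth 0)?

6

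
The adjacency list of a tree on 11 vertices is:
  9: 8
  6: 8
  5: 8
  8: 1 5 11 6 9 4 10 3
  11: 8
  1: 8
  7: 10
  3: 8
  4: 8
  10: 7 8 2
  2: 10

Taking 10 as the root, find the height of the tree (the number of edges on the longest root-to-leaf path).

3 sits deepest: 10 – 8 – 3 — 2 edges from the root.

2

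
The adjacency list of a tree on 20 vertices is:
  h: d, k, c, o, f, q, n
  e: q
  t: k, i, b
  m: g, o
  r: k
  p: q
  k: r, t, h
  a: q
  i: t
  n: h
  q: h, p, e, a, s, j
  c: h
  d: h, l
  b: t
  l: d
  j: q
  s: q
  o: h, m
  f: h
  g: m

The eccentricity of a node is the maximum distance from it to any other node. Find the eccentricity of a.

The node farthest from a is i (b, g also at distance 5), via a-q-h-k-t-i — 5 edges.

5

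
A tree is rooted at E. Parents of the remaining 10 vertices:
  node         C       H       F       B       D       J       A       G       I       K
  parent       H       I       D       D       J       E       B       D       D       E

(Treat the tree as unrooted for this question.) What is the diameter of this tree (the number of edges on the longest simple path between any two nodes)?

6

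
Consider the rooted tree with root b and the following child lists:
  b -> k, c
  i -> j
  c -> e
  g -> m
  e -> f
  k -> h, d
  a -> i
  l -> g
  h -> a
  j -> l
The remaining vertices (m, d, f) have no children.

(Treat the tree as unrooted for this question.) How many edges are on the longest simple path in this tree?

11

Starting from f, a farthest node is m at distance 11.
One longest path: f–e–c–b–k–h–a–i–j–l–g–m.
So the diameter is 11.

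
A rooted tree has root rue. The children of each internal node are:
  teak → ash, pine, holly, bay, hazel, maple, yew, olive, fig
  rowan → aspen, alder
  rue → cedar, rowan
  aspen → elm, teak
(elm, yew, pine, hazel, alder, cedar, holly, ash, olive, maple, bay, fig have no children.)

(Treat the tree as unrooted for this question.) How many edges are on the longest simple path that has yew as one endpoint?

A farthest node from yew is cedar.
The path yew-teak-aspen-rowan-rue-cedar has 5 edges.

5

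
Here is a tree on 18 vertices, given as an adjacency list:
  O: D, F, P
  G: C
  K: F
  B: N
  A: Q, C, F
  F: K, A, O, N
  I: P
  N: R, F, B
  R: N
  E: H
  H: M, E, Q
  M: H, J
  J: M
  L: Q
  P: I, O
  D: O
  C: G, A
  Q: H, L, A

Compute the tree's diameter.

BFS from J reaches I last, at distance 8; BFS from I confirms no node is farther.
Path: J – M – H – Q – A – F – O – P – I.

8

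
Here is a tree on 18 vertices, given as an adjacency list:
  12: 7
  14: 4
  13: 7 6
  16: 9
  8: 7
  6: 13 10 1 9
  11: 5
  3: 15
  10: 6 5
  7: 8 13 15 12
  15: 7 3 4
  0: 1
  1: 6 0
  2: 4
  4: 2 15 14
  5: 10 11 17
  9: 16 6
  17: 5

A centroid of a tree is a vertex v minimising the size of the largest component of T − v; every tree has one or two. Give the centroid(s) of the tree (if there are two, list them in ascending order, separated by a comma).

If 6 is removed the pieces have sizes 9, 4, 2, 2, all ≤ ⌊18/2⌋ = 9.
Its neighbour 13 also leaves a largest component of size 9, so both are centroids.

6, 13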